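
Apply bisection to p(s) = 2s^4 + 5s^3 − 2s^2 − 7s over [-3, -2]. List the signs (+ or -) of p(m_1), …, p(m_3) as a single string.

p(-2.5) = 5 > 0, so the root lies in [-2.5, -2]
p(-2.25) = -0.070312 < 0, so the root lies in [-2.5, -2.25]
p(-2.375) = 1.994629 > 0, so the root lies in [-2.375, -2.25]

+-+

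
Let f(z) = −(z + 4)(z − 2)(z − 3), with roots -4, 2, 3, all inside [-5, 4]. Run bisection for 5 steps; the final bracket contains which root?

midpoint -0.5: f = -30.625 < 0 → [-5, -0.5]
midpoint -2.75: f = -34.140625 < 0 → [-5, -2.75]
midpoint -3.875: f = -5.048828 < 0 → [-5, -3.875]
midpoint -4.4375: f = 20.947 > 0 → [-4.4375, -3.875]
midpoint -4.15625: f = 6.8837 > 0 → [-4.15625, -3.875]

-4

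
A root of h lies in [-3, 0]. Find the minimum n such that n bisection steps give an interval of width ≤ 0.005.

Width after n steps is 3/2^n. Need 2^n ≥ 3/0.005 = 600.
2^9 = 512 < 600 ≤ 2^10 = 1024, so n = 10.

10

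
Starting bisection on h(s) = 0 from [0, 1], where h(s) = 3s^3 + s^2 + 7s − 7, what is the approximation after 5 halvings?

0.71875

midpoint 0.5: h = -2.875 < 0 → [0.5, 1]
midpoint 0.75: h = 0.078125 > 0 → [0.5, 0.75]
midpoint 0.625: h = -1.501953 < 0 → [0.625, 0.75]
midpoint 0.6875: h = -0.74 < 0 → [0.6875, 0.75]
midpoint 0.71875: h = -0.3382 < 0 → [0.71875, 0.75]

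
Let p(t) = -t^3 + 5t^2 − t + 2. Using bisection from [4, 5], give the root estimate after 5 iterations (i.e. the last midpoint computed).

4.90625

t = 4.5 gives p = 7.625, positive; keep [4.5, 5]
t = 4.75 gives p = 2.890625, positive; keep [4.75, 5]
t = 4.875 gives p = 0.095703, positive; keep [4.875, 5]
t = 4.9375 gives p = -1.4138, negative; keep [4.875, 4.9375]
t = 4.90625 gives p = -0.6496, negative; keep [4.875, 4.90625]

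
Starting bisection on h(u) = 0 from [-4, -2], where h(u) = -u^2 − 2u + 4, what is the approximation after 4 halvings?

-3.125

h(-3) = 1 > 0, so the root lies in [-4, -3]
h(-3.5) = -1.25 < 0, so the root lies in [-3.5, -3]
h(-3.25) = -0.0625 < 0, so the root lies in [-3.25, -3]
h(-3.125) = 0.4844 > 0, so the root lies in [-3.25, -3.125]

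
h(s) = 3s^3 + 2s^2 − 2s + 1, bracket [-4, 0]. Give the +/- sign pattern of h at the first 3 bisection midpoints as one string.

-+-

s = -2 gives h = -11, negative; keep [-2, 0]
s = -1 gives h = 2, positive; keep [-2, -1]
s = -1.5 gives h = -1.625, negative; keep [-1.5, -1]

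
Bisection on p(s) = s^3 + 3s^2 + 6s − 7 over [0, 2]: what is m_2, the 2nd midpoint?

p(1) = 3 > 0, so the root lies in [0, 1]
p(0.5) = -3.125 < 0, so the root lies in [0.5, 1]

0.5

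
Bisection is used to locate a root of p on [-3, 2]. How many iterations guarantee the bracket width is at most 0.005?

10

Width after n steps is 5/2^n. Need 2^n ≥ 5/0.005 = 1000.
2^9 = 512 < 1000 ≤ 2^10 = 1024, so n = 10.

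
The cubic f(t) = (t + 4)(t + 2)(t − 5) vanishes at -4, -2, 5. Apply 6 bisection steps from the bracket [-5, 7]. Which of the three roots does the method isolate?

m = 1, f(m) = -60 (−); new bracket [1, 7]
m = 4, f(m) = -48 (−); new bracket [4, 7]
m = 5.5, f(m) = 35.625 (+); new bracket [4, 5.5]
m = 4.75, f(m) = -14.7656 (−); new bracket [4.75, 5.5]
m = 5.125, f(m) = 8.127 (+); new bracket [4.75, 5.125]
m = 4.9375, f(m) = -3.8752 (−); new bracket [4.9375, 5.125]

5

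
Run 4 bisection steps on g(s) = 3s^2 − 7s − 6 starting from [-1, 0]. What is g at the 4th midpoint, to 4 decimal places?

midpoint -0.5: g = -1.75 < 0 → [-1, -0.5]
midpoint -0.75: g = 0.9375 > 0 → [-0.75, -0.5]
midpoint -0.625: g = -0.453125 < 0 → [-0.75, -0.625]
midpoint -0.6875: g = 0.2305 > 0 → [-0.6875, -0.625]

0.2305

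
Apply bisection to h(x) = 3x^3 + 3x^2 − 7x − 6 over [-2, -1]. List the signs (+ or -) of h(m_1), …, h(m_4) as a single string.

+-+-

midpoint -1.5: h = 1.125 > 0 → [-2, -1.5]
midpoint -1.75: h = -0.640625 < 0 → [-1.75, -1.5]
midpoint -1.625: h = 0.423828 > 0 → [-1.75, -1.625]
midpoint -1.6875: h = -0.0608 < 0 → [-1.6875, -1.625]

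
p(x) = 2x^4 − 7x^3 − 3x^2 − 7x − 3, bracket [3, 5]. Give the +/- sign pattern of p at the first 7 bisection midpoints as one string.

m = 4, p(m) = -15 (−); new bracket [4, 5]
m = 4.5, p(m) = 87 (+); new bracket [4, 4.5]
m = 4.25, p(m) = 28.210938 (+); new bracket [4, 4.25]
m = 4.125, p(m) = 4.8149 (+); new bracket [4, 4.125]
m = 4.0625, p(m) = -5.5212 (−); new bracket [4.0625, 4.125]
m = 4.09375, p(m) = -0.4626 (−); new bracket [4.09375, 4.125]
m = 4.109375, p(m) = 2.1485 (+); new bracket [4.09375, 4.109375]

-+++--+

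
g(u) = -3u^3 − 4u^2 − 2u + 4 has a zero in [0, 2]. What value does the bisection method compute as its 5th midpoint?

0.6875

midpoint 1: g = -5 < 0 → [0, 1]
midpoint 0.5: g = 1.625 > 0 → [0.5, 1]
midpoint 0.75: g = -1.015625 < 0 → [0.5, 0.75]
midpoint 0.625: g = 0.4551 > 0 → [0.625, 0.75]
midpoint 0.6875: g = -0.2405 < 0 → [0.625, 0.6875]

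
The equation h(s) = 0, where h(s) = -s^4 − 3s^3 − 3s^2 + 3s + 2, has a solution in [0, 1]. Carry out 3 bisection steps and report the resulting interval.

[0.75, 0.875]

midpoint 0.5: h = 2.3125 > 0 → [0.5, 1]
midpoint 0.75: h = 0.980469 > 0 → [0.75, 1]
midpoint 0.875: h = -0.267822 < 0 → [0.75, 0.875]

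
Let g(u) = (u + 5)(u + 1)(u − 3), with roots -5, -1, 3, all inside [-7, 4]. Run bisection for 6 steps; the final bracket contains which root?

-5

g(-1.5) = 7.875 > 0, so the root lies in [-7, -1.5]
g(-4.25) = 17.671875 > 0, so the root lies in [-7, -4.25]
g(-5.625) = -24.931641 < 0, so the root lies in [-5.625, -4.25]
g(-4.9375) = 1.9534 > 0, so the root lies in [-5.625, -4.9375]
g(-5.28125) = -9.9715 < 0, so the root lies in [-5.28125, -4.9375]
g(-5.109375) = -3.6449 < 0, so the root lies in [-5.109375, -4.9375]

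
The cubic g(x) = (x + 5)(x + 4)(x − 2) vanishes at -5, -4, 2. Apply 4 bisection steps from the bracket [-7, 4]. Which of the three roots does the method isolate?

2

m = -1.5, g(m) = -30.625 (−); new bracket [-1.5, 4]
m = 1.25, g(m) = -24.609375 (−); new bracket [1.25, 4]
m = 2.625, g(m) = 31.572266 (+); new bracket [1.25, 2.625]
m = 1.9375, g(m) = -2.5745 (−); new bracket [1.9375, 2.625]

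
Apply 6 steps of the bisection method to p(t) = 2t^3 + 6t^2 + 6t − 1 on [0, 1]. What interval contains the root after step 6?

midpoint 0.5: p = 3.75 > 0 → [0, 0.5]
midpoint 0.25: p = 0.90625 > 0 → [0, 0.25]
midpoint 0.125: p = -0.152344 < 0 → [0.125, 0.25]
midpoint 0.1875: p = 0.3491 > 0 → [0.125, 0.1875]
midpoint 0.15625: p = 0.0916 > 0 → [0.125, 0.15625]
midpoint 0.140625: p = -0.032 < 0 → [0.140625, 0.15625]

[0.140625, 0.15625]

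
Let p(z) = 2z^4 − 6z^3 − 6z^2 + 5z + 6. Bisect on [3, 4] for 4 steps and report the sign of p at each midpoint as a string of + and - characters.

midpoint 3.5: p = -7.125 < 0 → [3.5, 4]
midpoint 3.75: p = 19.476562 > 0 → [3.5, 3.75]
midpoint 3.625: p = 4.824707 > 0 → [3.5, 3.625]
midpoint 3.5625: p = -1.4712 < 0 → [3.5625, 3.625]

-++-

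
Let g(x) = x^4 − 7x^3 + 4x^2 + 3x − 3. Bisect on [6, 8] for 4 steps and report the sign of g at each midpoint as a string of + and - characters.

++-+

m = 7, g(m) = 214 (+); new bracket [6, 7]
m = 6.5, g(m) = 48.1875 (+); new bracket [6, 6.5]
m = 6.25, g(m) = -11.105469 (−); new bracket [6.25, 6.5]
m = 6.375, g(m) = 16.76 (+); new bracket [6.25, 6.375]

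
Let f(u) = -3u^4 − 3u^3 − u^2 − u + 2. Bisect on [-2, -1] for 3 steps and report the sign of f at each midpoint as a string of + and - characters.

m = -1.5, f(m) = -3.8125 (−); new bracket [-1.5, -1]
m = -1.25, f(m) = 0.222656 (+); new bracket [-1.5, -1.25]
m = -1.375, f(m) = -1.440186 (−); new bracket [-1.375, -1.25]

-+-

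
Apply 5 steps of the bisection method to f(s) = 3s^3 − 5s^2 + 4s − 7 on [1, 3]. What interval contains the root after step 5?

[1.6875, 1.75]

f(2) = 5 > 0, so the root lies in [1, 2]
f(1.5) = -2.125 < 0, so the root lies in [1.5, 2]
f(1.75) = 0.765625 > 0, so the root lies in [1.5, 1.75]
f(1.625) = -0.8301 < 0, so the root lies in [1.625, 1.75]
f(1.6875) = -0.072 < 0, so the root lies in [1.6875, 1.75]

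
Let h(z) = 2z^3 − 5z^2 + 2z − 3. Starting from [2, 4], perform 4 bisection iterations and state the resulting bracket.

m = 3, h(m) = 12 (+); new bracket [2, 3]
m = 2.5, h(m) = 2 (+); new bracket [2, 2.5]
m = 2.25, h(m) = -1.03125 (−); new bracket [2.25, 2.5]
m = 2.375, h(m) = 0.3398 (+); new bracket [2.25, 2.375]

[2.25, 2.375]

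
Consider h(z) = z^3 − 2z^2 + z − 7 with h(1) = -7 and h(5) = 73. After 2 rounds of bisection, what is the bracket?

[2, 3]

h(3) = 5 > 0, so the root lies in [1, 3]
h(2) = -5 < 0, so the root lies in [2, 3]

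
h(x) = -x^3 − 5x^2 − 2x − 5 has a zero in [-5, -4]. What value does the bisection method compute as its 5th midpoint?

-4.78125

h(-4.5) = -6.125 < 0, so the root lies in [-5, -4.5]
h(-4.75) = -1.140625 < 0, so the root lies in [-5, -4.75]
h(-4.875) = 1.779297 > 0, so the root lies in [-4.875, -4.75]
h(-4.8125) = 0.2825 > 0, so the root lies in [-4.8125, -4.75]
h(-4.78125) = -0.4382 < 0, so the root lies in [-4.8125, -4.78125]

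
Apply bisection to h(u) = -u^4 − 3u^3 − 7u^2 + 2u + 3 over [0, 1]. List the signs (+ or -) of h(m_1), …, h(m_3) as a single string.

+-+

m = 0.5, h(m) = 1.8125 (+); new bracket [0.5, 1]
m = 0.75, h(m) = -1.019531 (−); new bracket [0.5, 0.75]
m = 0.625, h(m) = 0.630615 (+); new bracket [0.625, 0.75]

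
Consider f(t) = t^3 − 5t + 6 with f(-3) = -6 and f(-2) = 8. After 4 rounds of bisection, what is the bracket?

[-2.75, -2.6875]

midpoint -2.5: f = 2.875 > 0 → [-3, -2.5]
midpoint -2.75: f = -1.046875 < 0 → [-2.75, -2.5]
midpoint -2.625: f = 1.037109 > 0 → [-2.75, -2.625]
midpoint -2.6875: f = 0.0266 > 0 → [-2.75, -2.6875]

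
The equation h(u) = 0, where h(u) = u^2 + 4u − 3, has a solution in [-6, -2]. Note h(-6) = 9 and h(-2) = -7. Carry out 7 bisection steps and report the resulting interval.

[-4.65625, -4.625]

m = -4, h(m) = -3 (−); new bracket [-6, -4]
m = -5, h(m) = 2 (+); new bracket [-5, -4]
m = -4.5, h(m) = -0.75 (−); new bracket [-5, -4.5]
m = -4.75, h(m) = 0.5625 (+); new bracket [-4.75, -4.5]
m = -4.625, h(m) = -0.1094 (−); new bracket [-4.75, -4.625]
m = -4.6875, h(m) = 0.2227 (+); new bracket [-4.6875, -4.625]
m = -4.65625, h(m) = 0.0557 (+); new bracket [-4.65625, -4.625]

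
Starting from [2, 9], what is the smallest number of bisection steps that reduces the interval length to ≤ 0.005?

Width after n steps is 7/2^n. Need 2^n ≥ 7/0.005 = 1400.
2^10 = 1024 < 1400 ≤ 2^11 = 2048, so n = 11.

11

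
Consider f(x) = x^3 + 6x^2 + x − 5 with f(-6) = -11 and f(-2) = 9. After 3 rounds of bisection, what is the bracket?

[-6, -5.5]

x = -4 gives f = 23, positive; keep [-6, -4]
x = -5 gives f = 15, positive; keep [-6, -5]
x = -5.5 gives f = 4.625, positive; keep [-6, -5.5]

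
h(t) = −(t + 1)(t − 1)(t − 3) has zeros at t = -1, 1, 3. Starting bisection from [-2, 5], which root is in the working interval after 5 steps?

t = 1.5 gives h = 1.875, positive; keep [1.5, 5]
t = 3.25 gives h = -2.390625, negative; keep [1.5, 3.25]
t = 2.375 gives h = 2.900391, positive; keep [2.375, 3.25]
t = 2.8125 gives h = 1.2957, positive; keep [2.8125, 3.25]
t = 3.03125 gives h = -0.2559, negative; keep [2.8125, 3.03125]

3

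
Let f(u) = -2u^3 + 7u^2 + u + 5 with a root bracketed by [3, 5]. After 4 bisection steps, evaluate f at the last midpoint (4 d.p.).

f(4) = -7 < 0, so the root lies in [3, 4]
f(3.5) = 8.5 > 0, so the root lies in [3.5, 4]
f(3.75) = 1.71875 > 0, so the root lies in [3.75, 4]
f(3.875) = -2.3867 < 0, so the root lies in [3.75, 3.875]

-2.3867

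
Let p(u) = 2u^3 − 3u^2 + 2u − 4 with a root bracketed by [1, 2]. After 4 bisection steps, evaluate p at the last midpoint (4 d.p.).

p(1.5) = -1 < 0, so the root lies in [1.5, 2]
p(1.75) = 1.03125 > 0, so the root lies in [1.5, 1.75]
p(1.625) = -0.089844 < 0, so the root lies in [1.625, 1.75]
p(1.6875) = 0.4429 > 0, so the root lies in [1.625, 1.6875]

0.4429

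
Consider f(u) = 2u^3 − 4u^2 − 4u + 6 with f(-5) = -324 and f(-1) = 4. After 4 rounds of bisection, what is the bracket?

[-1.5, -1.25]

midpoint -3: f = -72 < 0 → [-3, -1]
midpoint -2: f = -18 < 0 → [-2, -1]
midpoint -1.5: f = -3.75 < 0 → [-1.5, -1]
midpoint -1.25: f = 0.8438 > 0 → [-1.5, -1.25]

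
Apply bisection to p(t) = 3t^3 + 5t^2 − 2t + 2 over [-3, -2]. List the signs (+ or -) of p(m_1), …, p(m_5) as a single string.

--+--

t = -2.5 gives p = -8.625, negative; keep [-2.5, -2]
t = -2.25 gives p = -2.359375, negative; keep [-2.25, -2]
t = -2.125 gives p = 0.041016, positive; keep [-2.25, -2.125]
t = -2.1875 gives p = -1.1018, negative; keep [-2.1875, -2.125]
t = -2.15625 gives p = -0.5163, negative; keep [-2.15625, -2.125]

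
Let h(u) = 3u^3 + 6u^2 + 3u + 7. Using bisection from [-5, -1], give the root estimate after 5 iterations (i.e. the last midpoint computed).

-2.125

h(-3) = -29 < 0, so the root lies in [-3, -1]
h(-2) = 1 > 0, so the root lies in [-3, -2]
h(-2.5) = -9.875 < 0, so the root lies in [-2.5, -2]
h(-2.25) = -3.5469 < 0, so the root lies in [-2.25, -2]
h(-2.125) = -1.0684 < 0, so the root lies in [-2.125, -2]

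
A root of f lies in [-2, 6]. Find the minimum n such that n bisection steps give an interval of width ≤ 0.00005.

Width after n steps is 8/2^n. Need 2^n ≥ 8/0.00005 = 160000.
2^17 = 131072 < 160000 ≤ 2^18 = 262144, so n = 18.

18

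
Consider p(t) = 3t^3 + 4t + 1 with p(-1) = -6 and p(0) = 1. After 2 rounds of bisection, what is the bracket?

midpoint -0.5: p = -1.375 < 0 → [-0.5, 0]
midpoint -0.25: p = -0.046875 < 0 → [-0.25, 0]

[-0.25, 0]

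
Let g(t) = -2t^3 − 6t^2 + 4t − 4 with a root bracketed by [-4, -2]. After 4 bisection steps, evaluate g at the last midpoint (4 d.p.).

m = -3, g(m) = -16 (−); new bracket [-4, -3]
m = -3.5, g(m) = -5.75 (−); new bracket [-4, -3.5]
m = -3.75, g(m) = 2.09375 (+); new bracket [-3.75, -3.5]
m = -3.625, g(m) = -2.0742 (−); new bracket [-3.75, -3.625]

-2.0742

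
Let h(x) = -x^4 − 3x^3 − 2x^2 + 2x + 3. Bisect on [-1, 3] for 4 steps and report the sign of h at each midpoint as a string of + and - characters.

h(1) = -1 < 0, so the root lies in [-1, 1]
h(0) = 3 > 0, so the root lies in [0, 1]
h(0.5) = 3.0625 > 0, so the root lies in [0.5, 1]
h(0.75) = 1.793 > 0, so the root lies in [0.75, 1]

-+++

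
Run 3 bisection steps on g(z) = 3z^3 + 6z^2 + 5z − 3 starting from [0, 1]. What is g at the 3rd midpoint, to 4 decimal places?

z = 0.5 gives g = 1.375, positive; keep [0, 0.5]
z = 0.25 gives g = -1.328125, negative; keep [0.25, 0.5]
z = 0.375 gives g = -0.123047, negative; keep [0.375, 0.5]

-0.1230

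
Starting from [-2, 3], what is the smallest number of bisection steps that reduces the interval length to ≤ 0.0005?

14

Width after n steps is 5/2^n. Need 2^n ≥ 5/0.0005 = 10000.
2^13 = 8192 < 10000 ≤ 2^14 = 16384, so n = 14.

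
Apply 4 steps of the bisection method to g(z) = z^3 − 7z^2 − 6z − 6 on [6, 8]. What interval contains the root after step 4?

g(7) = -48 < 0, so the root lies in [7, 8]
g(7.5) = -22.875 < 0, so the root lies in [7.5, 8]
g(7.75) = -7.453125 < 0, so the root lies in [7.75, 8]
g(7.875) = 1.0137 > 0, so the root lies in [7.75, 7.875]

[7.75, 7.875]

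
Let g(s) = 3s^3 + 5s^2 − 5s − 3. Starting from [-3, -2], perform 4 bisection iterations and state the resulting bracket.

[-2.25, -2.1875]

m = -2.5, g(m) = -6.125 (−); new bracket [-2.5, -2]
m = -2.25, g(m) = -0.609375 (−); new bracket [-2.25, -2]
m = -2.125, g(m) = 1.416016 (+); new bracket [-2.25, -2.125]
m = -2.1875, g(m) = 0.4607 (+); new bracket [-2.25, -2.1875]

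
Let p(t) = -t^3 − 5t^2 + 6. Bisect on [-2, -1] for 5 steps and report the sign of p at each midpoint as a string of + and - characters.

p(-1.5) = -1.875 < 0, so the root lies in [-1.5, -1]
p(-1.25) = 0.140625 > 0, so the root lies in [-1.5, -1.25]
p(-1.375) = -0.853516 < 0, so the root lies in [-1.375, -1.25]
p(-1.3125) = -0.3523 < 0, so the root lies in [-1.3125, -1.25]
p(-1.28125) = -0.1047 < 0, so the root lies in [-1.28125, -1.25]

-+---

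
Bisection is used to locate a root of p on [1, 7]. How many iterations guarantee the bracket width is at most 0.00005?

Width after n steps is 6/2^n. Need 2^n ≥ 6/0.00005 = 120000.
2^16 = 65536 < 120000 ≤ 2^17 = 131072, so n = 17.

17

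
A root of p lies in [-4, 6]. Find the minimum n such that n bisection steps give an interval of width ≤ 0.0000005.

Width after n steps is 10/2^n. Need 2^n ≥ 10/0.0000005 = 20000000.
2^24 = 16777216 < 20000000 ≤ 2^25 = 33554432, so n = 25.

25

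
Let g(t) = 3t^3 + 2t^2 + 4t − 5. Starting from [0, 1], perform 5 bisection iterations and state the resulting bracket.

midpoint 0.5: g = -2.125 < 0 → [0.5, 1]
midpoint 0.75: g = 0.390625 > 0 → [0.5, 0.75]
midpoint 0.625: g = -0.986328 < 0 → [0.625, 0.75]
midpoint 0.6875: g = -0.3298 < 0 → [0.6875, 0.75]
midpoint 0.71875: g = 0.0221 > 0 → [0.6875, 0.71875]

[0.6875, 0.71875]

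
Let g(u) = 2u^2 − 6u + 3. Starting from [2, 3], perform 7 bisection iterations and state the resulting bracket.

midpoint 2.5: g = 0.5 > 0 → [2, 2.5]
midpoint 2.25: g = -0.375 < 0 → [2.25, 2.5]
midpoint 2.375: g = 0.03125 > 0 → [2.25, 2.375]
midpoint 2.3125: g = -0.1797 < 0 → [2.3125, 2.375]
midpoint 2.34375: g = -0.0762 < 0 → [2.34375, 2.375]
midpoint 2.359375: g = -0.0229 < 0 → [2.359375, 2.375]
midpoint 2.3671875: g = 0.004 > 0 → [2.359375, 2.3671875]

[2.359375, 2.3671875]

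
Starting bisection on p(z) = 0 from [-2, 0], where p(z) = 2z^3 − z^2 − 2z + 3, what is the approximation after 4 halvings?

p(-1) = 2 > 0, so the root lies in [-2, -1]
p(-1.5) = -3 < 0, so the root lies in [-1.5, -1]
p(-1.25) = 0.03125 > 0, so the root lies in [-1.5, -1.25]
p(-1.375) = -1.3398 < 0, so the root lies in [-1.375, -1.25]

-1.375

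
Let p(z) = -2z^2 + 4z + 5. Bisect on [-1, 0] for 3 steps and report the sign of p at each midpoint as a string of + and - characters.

++-

midpoint -0.5: p = 2.5 > 0 → [-1, -0.5]
midpoint -0.75: p = 0.875 > 0 → [-1, -0.75]
midpoint -0.875: p = -0.03125 < 0 → [-0.875, -0.75]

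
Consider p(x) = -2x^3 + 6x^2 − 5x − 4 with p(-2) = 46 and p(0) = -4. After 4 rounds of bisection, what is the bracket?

midpoint -1: p = 9 > 0 → [-1, 0]
midpoint -0.5: p = 0.25 > 0 → [-0.5, 0]
midpoint -0.25: p = -2.34375 < 0 → [-0.5, -0.25]
midpoint -0.375: p = -1.1758 < 0 → [-0.5, -0.375]

[-0.5, -0.375]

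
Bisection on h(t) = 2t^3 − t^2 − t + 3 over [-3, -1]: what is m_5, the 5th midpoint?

m = -2, h(m) = -15 (−); new bracket [-2, -1]
m = -1.5, h(m) = -4.5 (−); new bracket [-1.5, -1]
m = -1.25, h(m) = -1.21875 (−); new bracket [-1.25, -1]
m = -1.125, h(m) = 0.0117 (+); new bracket [-1.25, -1.125]
m = -1.1875, h(m) = -0.5718 (−); new bracket [-1.1875, -1.125]

-1.1875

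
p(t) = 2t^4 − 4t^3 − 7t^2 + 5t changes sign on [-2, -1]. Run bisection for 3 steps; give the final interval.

[-1.5, -1.375]

midpoint -1.5: p = 0.375 > 0 → [-1.5, -1]
midpoint -1.25: p = -4.492188 < 0 → [-1.5, -1.25]
midpoint -1.375: p = -2.562012 < 0 → [-1.5, -1.375]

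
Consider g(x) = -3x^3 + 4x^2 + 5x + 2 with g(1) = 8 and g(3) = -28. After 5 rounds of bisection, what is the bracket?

m = 2, g(m) = 4 (+); new bracket [2, 3]
m = 2.5, g(m) = -7.375 (−); new bracket [2, 2.5]
m = 2.25, g(m) = -0.671875 (−); new bracket [2, 2.25]
m = 2.125, g(m) = 1.9004 (+); new bracket [2.125, 2.25]
m = 2.1875, g(m) = 0.6755 (+); new bracket [2.1875, 2.25]

[2.1875, 2.25]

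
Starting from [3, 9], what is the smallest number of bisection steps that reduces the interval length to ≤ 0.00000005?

27

Width after n steps is 6/2^n. Need 2^n ≥ 6/0.00000005 = 120000000.
2^26 = 67108864 < 120000000 ≤ 2^27 = 134217728, so n = 27.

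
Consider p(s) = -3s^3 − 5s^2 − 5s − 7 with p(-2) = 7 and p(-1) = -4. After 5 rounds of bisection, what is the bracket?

s = -1.5 gives p = -0.625, negative; keep [-2, -1.5]
s = -1.75 gives p = 2.515625, positive; keep [-1.75, -1.5]
s = -1.625 gives p = 0.794922, positive; keep [-1.625, -1.5]
s = -1.5625 gives p = 0.0496, positive; keep [-1.5625, -1.5]
s = -1.53125 gives p = -0.2963, negative; keep [-1.5625, -1.53125]

[-1.5625, -1.53125]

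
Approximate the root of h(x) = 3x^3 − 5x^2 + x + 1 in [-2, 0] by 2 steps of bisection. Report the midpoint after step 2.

-0.5

x = -1 gives h = -8, negative; keep [-1, 0]
x = -0.5 gives h = -1.125, negative; keep [-0.5, 0]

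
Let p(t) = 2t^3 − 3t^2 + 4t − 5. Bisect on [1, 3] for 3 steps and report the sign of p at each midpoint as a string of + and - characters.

p(2) = 7 > 0, so the root lies in [1, 2]
p(1.5) = 1 > 0, so the root lies in [1, 1.5]
p(1.25) = -0.78125 < 0, so the root lies in [1.25, 1.5]

++-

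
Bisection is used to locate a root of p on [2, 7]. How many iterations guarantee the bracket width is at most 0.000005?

20

Width after n steps is 5/2^n. Need 2^n ≥ 5/0.000005 = 1000000.
2^19 = 524288 < 1000000 ≤ 2^20 = 1048576, so n = 20.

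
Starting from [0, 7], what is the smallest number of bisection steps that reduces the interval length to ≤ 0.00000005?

28

Width after n steps is 7/2^n. Need 2^n ≥ 7/0.00000005 = 140000000.
2^27 = 134217728 < 140000000 ≤ 2^28 = 268435456, so n = 28.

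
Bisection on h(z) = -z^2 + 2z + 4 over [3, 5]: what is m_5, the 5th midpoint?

z = 4 gives h = -4, negative; keep [3, 4]
z = 3.5 gives h = -1.25, negative; keep [3, 3.5]
z = 3.25 gives h = -0.0625, negative; keep [3, 3.25]
z = 3.125 gives h = 0.4844, positive; keep [3.125, 3.25]
z = 3.1875 gives h = 0.2148, positive; keep [3.1875, 3.25]

3.1875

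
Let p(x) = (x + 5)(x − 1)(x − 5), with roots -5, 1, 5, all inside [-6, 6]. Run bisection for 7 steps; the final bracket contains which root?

x = 0 gives p = 25, positive; keep [-6, 0]
x = -3 gives p = 64, positive; keep [-6, -3]
x = -4.5 gives p = 26.125, positive; keep [-6, -4.5]
x = -5.25 gives p = -16.0156, negative; keep [-5.25, -4.5]
x = -4.875 gives p = 7.252, positive; keep [-5.25, -4.875]
x = -5.0625 gives p = -3.8127, negative; keep [-5.0625, -4.875]
x = -4.96875 gives p = 1.8594, positive; keep [-5.0625, -4.96875]

-5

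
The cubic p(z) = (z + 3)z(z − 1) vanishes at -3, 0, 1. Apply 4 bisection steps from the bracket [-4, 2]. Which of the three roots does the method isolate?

-3

z = -1 gives p = 4, positive; keep [-4, -1]
z = -2.5 gives p = 4.375, positive; keep [-4, -2.5]
z = -3.25 gives p = -3.453125, negative; keep [-3.25, -2.5]
z = -2.875 gives p = 1.3926, positive; keep [-3.25, -2.875]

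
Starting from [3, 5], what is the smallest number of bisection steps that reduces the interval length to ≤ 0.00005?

16

Width after n steps is 2/2^n. Need 2^n ≥ 2/0.00005 = 40000.
2^15 = 32768 < 40000 ≤ 2^16 = 65536, so n = 16.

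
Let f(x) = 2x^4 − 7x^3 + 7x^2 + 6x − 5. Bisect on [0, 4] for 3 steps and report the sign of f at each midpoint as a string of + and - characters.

m = 2, f(m) = 11 (+); new bracket [0, 2]
m = 1, f(m) = 3 (+); new bracket [0, 1]
m = 0.5, f(m) = -1 (−); new bracket [0.5, 1]

++-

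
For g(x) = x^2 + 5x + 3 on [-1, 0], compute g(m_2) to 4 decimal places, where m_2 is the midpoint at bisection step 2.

g(-0.5) = 0.75 > 0, so the root lies in [-1, -0.5]
g(-0.75) = -0.1875 < 0, so the root lies in [-0.75, -0.5]

-0.1875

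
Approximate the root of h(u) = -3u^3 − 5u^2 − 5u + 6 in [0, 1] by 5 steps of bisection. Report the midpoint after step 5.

0.65625

u = 0.5 gives h = 1.875, positive; keep [0.5, 1]
u = 0.75 gives h = -1.828125, negative; keep [0.5, 0.75]
u = 0.625 gives h = 0.189453, positive; keep [0.625, 0.75]
u = 0.6875 gives h = -0.7756, negative; keep [0.625, 0.6875]
u = 0.65625 gives h = -0.2824, negative; keep [0.625, 0.65625]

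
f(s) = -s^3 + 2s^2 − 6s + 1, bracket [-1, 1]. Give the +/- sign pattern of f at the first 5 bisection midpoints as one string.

+--+-

s = 0 gives f = 1, positive; keep [0, 1]
s = 0.5 gives f = -1.625, negative; keep [0, 0.5]
s = 0.25 gives f = -0.390625, negative; keep [0, 0.25]
s = 0.125 gives f = 0.2793, positive; keep [0.125, 0.25]
s = 0.1875 gives f = -0.0613, negative; keep [0.125, 0.1875]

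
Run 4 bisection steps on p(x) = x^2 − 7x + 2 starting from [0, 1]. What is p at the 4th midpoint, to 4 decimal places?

-0.0898

midpoint 0.5: p = -1.25 < 0 → [0, 0.5]
midpoint 0.25: p = 0.3125 > 0 → [0.25, 0.5]
midpoint 0.375: p = -0.484375 < 0 → [0.25, 0.375]
midpoint 0.3125: p = -0.0898 < 0 → [0.25, 0.3125]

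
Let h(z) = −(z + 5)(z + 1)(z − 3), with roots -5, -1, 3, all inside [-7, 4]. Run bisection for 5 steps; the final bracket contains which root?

midpoint -1.5: h = -7.875 < 0 → [-7, -1.5]
midpoint -4.25: h = -17.671875 < 0 → [-7, -4.25]
midpoint -5.625: h = 24.931641 > 0 → [-5.625, -4.25]
midpoint -4.9375: h = -1.9534 < 0 → [-5.625, -4.9375]
midpoint -5.28125: h = 9.9715 > 0 → [-5.28125, -4.9375]

-5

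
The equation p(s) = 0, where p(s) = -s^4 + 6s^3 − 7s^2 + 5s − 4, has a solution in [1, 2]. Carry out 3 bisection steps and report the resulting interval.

p(1.5) = 2.9375 > 0, so the root lies in [1, 1.5]
p(1.25) = 0.589844 > 0, so the root lies in [1, 1.25]
p(1.125) = -0.293213 < 0, so the root lies in [1.125, 1.25]

[1.125, 1.25]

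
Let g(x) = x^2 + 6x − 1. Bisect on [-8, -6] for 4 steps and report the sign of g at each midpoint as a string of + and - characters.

+++-

m = -7, g(m) = 6 (+); new bracket [-7, -6]
m = -6.5, g(m) = 2.25 (+); new bracket [-6.5, -6]
m = -6.25, g(m) = 0.5625 (+); new bracket [-6.25, -6]
m = -6.125, g(m) = -0.2344 (−); new bracket [-6.25, -6.125]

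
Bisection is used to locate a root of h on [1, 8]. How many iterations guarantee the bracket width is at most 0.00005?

Width after n steps is 7/2^n. Need 2^n ≥ 7/0.00005 = 140000.
2^17 = 131072 < 140000 ≤ 2^18 = 262144, so n = 18.

18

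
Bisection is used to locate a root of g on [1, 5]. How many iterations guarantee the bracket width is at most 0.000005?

Width after n steps is 4/2^n. Need 2^n ≥ 4/0.000005 = 800000.
2^19 = 524288 < 800000 ≤ 2^20 = 1048576, so n = 20.

20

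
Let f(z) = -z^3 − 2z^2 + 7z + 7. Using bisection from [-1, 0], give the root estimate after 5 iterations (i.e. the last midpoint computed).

-0.90625

f(-0.5) = 3.125 > 0, so the root lies in [-1, -0.5]
f(-0.75) = 1.046875 > 0, so the root lies in [-1, -0.75]
f(-0.875) = 0.013672 > 0, so the root lies in [-1, -0.875]
f(-0.9375) = -0.4963 < 0, so the root lies in [-0.9375, -0.875]
f(-0.90625) = -0.242 < 0, so the root lies in [-0.90625, -0.875]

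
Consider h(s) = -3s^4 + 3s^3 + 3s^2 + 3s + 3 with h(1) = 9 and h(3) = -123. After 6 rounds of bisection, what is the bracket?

[1.90625, 1.9375]

s = 2 gives h = -3, negative; keep [1, 2]
s = 1.5 gives h = 9.1875, positive; keep [1.5, 2]
s = 1.75 gives h = 5.378906, positive; keep [1.75, 2]
s = 1.875 gives h = 1.8684, positive; keep [1.875, 2]
s = 1.9375 gives h = -0.3816, negative; keep [1.875, 1.9375]
s = 1.90625 gives h = 0.7876, positive; keep [1.90625, 1.9375]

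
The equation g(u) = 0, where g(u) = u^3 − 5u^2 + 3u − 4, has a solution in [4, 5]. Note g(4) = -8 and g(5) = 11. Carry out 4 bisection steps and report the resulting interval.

[4.5, 4.5625]

midpoint 4.5: g = -0.625 < 0 → [4.5, 5]
midpoint 4.75: g = 4.609375 > 0 → [4.5, 4.75]
midpoint 4.625: g = 1.853516 > 0 → [4.5, 4.625]
midpoint 4.5625: g = 0.5803 > 0 → [4.5, 4.5625]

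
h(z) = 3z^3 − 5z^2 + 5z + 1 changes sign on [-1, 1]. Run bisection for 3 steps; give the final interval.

[-0.25, 0]

m = 0, h(m) = 1 (+); new bracket [-1, 0]
m = -0.5, h(m) = -3.125 (−); new bracket [-0.5, 0]
m = -0.25, h(m) = -0.609375 (−); new bracket [-0.25, 0]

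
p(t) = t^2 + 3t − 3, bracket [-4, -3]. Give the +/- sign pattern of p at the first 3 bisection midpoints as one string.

--+

midpoint -3.5: p = -1.25 < 0 → [-4, -3.5]
midpoint -3.75: p = -0.1875 < 0 → [-4, -3.75]
midpoint -3.875: p = 0.390625 > 0 → [-3.875, -3.75]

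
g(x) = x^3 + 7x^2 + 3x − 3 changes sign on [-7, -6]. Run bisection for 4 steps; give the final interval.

midpoint -6.5: g = -1.375 < 0 → [-6.5, -6]
midpoint -6.25: g = 7.546875 > 0 → [-6.5, -6.25]
midpoint -6.375: g = 3.275391 > 0 → [-6.5, -6.375]
midpoint -6.4375: g = 0.9983 > 0 → [-6.5, -6.4375]

[-6.5, -6.4375]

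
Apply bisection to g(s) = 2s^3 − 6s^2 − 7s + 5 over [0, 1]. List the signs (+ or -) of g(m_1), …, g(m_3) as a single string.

+--

m = 0.5, g(m) = 0.25 (+); new bracket [0.5, 1]
m = 0.75, g(m) = -2.78125 (−); new bracket [0.5, 0.75]
m = 0.625, g(m) = -1.230469 (−); new bracket [0.5, 0.625]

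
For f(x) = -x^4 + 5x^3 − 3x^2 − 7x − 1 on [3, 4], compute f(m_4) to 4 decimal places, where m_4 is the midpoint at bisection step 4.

0.9822

x = 3.5 gives f = 2.0625, positive; keep [3.5, 4]
x = 3.75 gives f = -3.519531, negative; keep [3.5, 3.75]
x = 3.625 gives f = -0.299072, negative; keep [3.5, 3.625]
x = 3.5625 gives f = 0.9822, positive; keep [3.5625, 3.625]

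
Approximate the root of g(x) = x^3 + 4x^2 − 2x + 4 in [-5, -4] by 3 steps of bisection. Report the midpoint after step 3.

x = -4.5 gives g = 2.875, positive; keep [-5, -4.5]
x = -4.75 gives g = -3.421875, negative; keep [-4.75, -4.5]
x = -4.625 gives g = -0.119141, negative; keep [-4.625, -4.5]

-4.625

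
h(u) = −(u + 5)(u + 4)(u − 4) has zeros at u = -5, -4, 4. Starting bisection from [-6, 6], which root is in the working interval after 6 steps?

4

midpoint 0: h = 80 > 0 → [0, 6]
midpoint 3: h = 56 > 0 → [3, 6]
midpoint 4.5: h = -40.375 < 0 → [3, 4.5]
midpoint 3.75: h = 16.9531 > 0 → [3.75, 4.5]
midpoint 4.125: h = -9.2676 < 0 → [3.75, 4.125]
midpoint 3.9375: h = 4.4338 > 0 → [3.9375, 4.125]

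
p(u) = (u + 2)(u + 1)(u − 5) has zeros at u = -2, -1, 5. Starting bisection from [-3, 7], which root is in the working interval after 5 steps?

midpoint 2: p = -36 < 0 → [2, 7]
midpoint 4.5: p = -17.875 < 0 → [4.5, 7]
midpoint 5.75: p = 39.234375 > 0 → [4.5, 5.75]
midpoint 5.125: p = 5.4551 > 0 → [4.5, 5.125]
midpoint 4.8125: p = -7.4246 < 0 → [4.8125, 5.125]

5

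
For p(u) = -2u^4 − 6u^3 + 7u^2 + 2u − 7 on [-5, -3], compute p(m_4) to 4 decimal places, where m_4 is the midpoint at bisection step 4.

p(-4) = -31 < 0, so the root lies in [-4, -3]
p(-3.5) = 28.875 > 0, so the root lies in [-4, -3.5]
p(-3.75) = 4.835938 > 0, so the root lies in [-4, -3.75]
p(-3.875) = -11.4653 < 0, so the root lies in [-3.875, -3.75]

-11.4653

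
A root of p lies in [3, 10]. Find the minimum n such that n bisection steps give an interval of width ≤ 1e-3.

13

Width after n steps is 7/2^n. Need 2^n ≥ 7/1e-3 = 7000.
2^12 = 4096 < 7000 ≤ 2^13 = 8192, so n = 13.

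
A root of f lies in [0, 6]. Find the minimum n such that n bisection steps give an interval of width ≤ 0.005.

Width after n steps is 6/2^n. Need 2^n ≥ 6/0.005 = 1200.
2^10 = 1024 < 1200 ≤ 2^11 = 2048, so n = 11.

11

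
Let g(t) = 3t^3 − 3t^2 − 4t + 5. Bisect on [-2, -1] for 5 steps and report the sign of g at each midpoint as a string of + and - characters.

--++-

t = -1.5 gives g = -5.875, negative; keep [-1.5, -1]
t = -1.25 gives g = -0.546875, negative; keep [-1.25, -1]
t = -1.125 gives g = 1.431641, positive; keep [-1.25, -1.125]
t = -1.1875 gives g = 0.4958, positive; keep [-1.25, -1.1875]
t = -1.21875 gives g = -0.0119, negative; keep [-1.21875, -1.1875]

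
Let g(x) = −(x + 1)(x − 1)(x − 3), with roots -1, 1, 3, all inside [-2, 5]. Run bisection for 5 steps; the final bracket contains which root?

x = 1.5 gives g = 1.875, positive; keep [1.5, 5]
x = 3.25 gives g = -2.390625, negative; keep [1.5, 3.25]
x = 2.375 gives g = 2.900391, positive; keep [2.375, 3.25]
x = 2.8125 gives g = 1.2957, positive; keep [2.8125, 3.25]
x = 3.03125 gives g = -0.2559, negative; keep [2.8125, 3.03125]

3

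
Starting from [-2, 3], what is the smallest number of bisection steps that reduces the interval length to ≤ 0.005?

Width after n steps is 5/2^n. Need 2^n ≥ 5/0.005 = 1000.
2^9 = 512 < 1000 ≤ 2^10 = 1024, so n = 10.

10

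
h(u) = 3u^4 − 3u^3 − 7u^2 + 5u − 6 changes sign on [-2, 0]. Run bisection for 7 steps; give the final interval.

[-1.609375, -1.59375]

u = -1 gives h = -12, negative; keep [-2, -1]
u = -1.5 gives h = -3.9375, negative; keep [-2, -1.5]
u = -1.75 gives h = 8.027344, positive; keep [-1.75, -1.5]
u = -1.625 gives h = 1.1824, positive; keep [-1.625, -1.5]
u = -1.5625 gives h = -1.5769, negative; keep [-1.625, -1.5625]
u = -1.59375 gives h = -0.2491, negative; keep [-1.625, -1.59375]
u = -1.609375 gives h = 0.4534, positive; keep [-1.609375, -1.59375]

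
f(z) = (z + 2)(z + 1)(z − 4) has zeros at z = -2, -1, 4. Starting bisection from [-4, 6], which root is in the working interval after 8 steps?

z = 1 gives f = -18, negative; keep [1, 6]
z = 3.5 gives f = -12.375, negative; keep [3.5, 6]
z = 4.75 gives f = 29.109375, positive; keep [3.5, 4.75]
z = 4.125 gives f = 3.9238, positive; keep [3.5, 4.125]
z = 3.8125 gives f = -5.2449, negative; keep [3.8125, 4.125]
z = 3.96875 gives f = -0.9268, negative; keep [3.96875, 4.125]
z = 4.046875 gives f = 1.4305, positive; keep [3.96875, 4.046875]
z = 4.0078125 gives f = 0.235, positive; keep [3.96875, 4.0078125]

4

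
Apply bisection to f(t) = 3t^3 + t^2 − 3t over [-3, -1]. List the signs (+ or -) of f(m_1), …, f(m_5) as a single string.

t = -2 gives f = -14, negative; keep [-2, -1]
t = -1.5 gives f = -3.375, negative; keep [-1.5, -1]
t = -1.25 gives f = -0.546875, negative; keep [-1.25, -1]
t = -1.125 gives f = 0.3691, positive; keep [-1.25, -1.125]
t = -1.1875 gives f = -0.051, negative; keep [-1.1875, -1.125]

---+-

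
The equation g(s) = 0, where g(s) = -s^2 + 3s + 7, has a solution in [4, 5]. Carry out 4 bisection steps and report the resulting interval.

[4.5, 4.5625]

m = 4.5, g(m) = 0.25 (+); new bracket [4.5, 5]
m = 4.75, g(m) = -1.3125 (−); new bracket [4.5, 4.75]
m = 4.625, g(m) = -0.515625 (−); new bracket [4.5, 4.625]
m = 4.5625, g(m) = -0.1289 (−); new bracket [4.5, 4.5625]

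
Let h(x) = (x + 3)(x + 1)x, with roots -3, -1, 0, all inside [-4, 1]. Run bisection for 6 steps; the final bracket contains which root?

x = -1.5 gives h = 1.125, positive; keep [-4, -1.5]
x = -2.75 gives h = 1.203125, positive; keep [-4, -2.75]
x = -3.375 gives h = -3.005859, negative; keep [-3.375, -2.75]
x = -3.0625 gives h = -0.3948, negative; keep [-3.0625, -2.75]
x = -2.90625 gives h = 0.5194, positive; keep [-3.0625, -2.90625]
x = -2.984375 gives h = 0.0925, positive; keep [-3.0625, -2.984375]

-3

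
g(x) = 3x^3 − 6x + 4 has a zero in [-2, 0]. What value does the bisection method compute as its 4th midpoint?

g(-1) = 7 > 0, so the root lies in [-2, -1]
g(-1.5) = 2.875 > 0, so the root lies in [-2, -1.5]
g(-1.75) = -1.578125 < 0, so the root lies in [-1.75, -1.5]
g(-1.625) = 0.877 > 0, so the root lies in [-1.75, -1.625]

-1.625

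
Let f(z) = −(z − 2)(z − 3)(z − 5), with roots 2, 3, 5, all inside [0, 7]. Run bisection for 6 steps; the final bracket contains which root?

5

z = 3.5 gives f = 1.125, positive; keep [3.5, 7]
z = 5.25 gives f = -1.828125, negative; keep [3.5, 5.25]
z = 4.375 gives f = 2.041016, positive; keep [4.375, 5.25]
z = 4.8125 gives f = 0.9558, positive; keep [4.8125, 5.25]
z = 5.03125 gives f = -0.1924, negative; keep [4.8125, 5.03125]
z = 4.921875 gives f = 0.4387, positive; keep [4.921875, 5.03125]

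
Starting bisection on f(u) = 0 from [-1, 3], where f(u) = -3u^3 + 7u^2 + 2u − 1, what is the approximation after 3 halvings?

2.5

m = 1, f(m) = 5 (+); new bracket [1, 3]
m = 2, f(m) = 7 (+); new bracket [2, 3]
m = 2.5, f(m) = 0.875 (+); new bracket [2.5, 3]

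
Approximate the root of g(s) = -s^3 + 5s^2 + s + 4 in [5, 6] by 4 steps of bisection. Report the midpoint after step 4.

5.3125

s = 5.5 gives g = -5.625, negative; keep [5, 5.5]
s = 5.25 gives g = 2.359375, positive; keep [5.25, 5.5]
s = 5.375 gives g = -1.458984, negative; keep [5.25, 5.375]
s = 5.3125 gives g = 0.4929, positive; keep [5.3125, 5.375]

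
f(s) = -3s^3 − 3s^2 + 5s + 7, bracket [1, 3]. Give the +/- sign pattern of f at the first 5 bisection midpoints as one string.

--++-

m = 2, f(m) = -19 (−); new bracket [1, 2]
m = 1.5, f(m) = -2.375 (−); new bracket [1, 1.5]
m = 1.25, f(m) = 2.703125 (+); new bracket [1.25, 1.5]
m = 1.375, f(m) = 0.4043 (+); new bracket [1.375, 1.5]
m = 1.4375, f(m) = -0.9231 (−); new bracket [1.375, 1.4375]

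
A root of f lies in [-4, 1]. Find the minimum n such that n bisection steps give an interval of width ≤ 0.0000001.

26

Width after n steps is 5/2^n. Need 2^n ≥ 5/0.0000001 = 50000000.
2^25 = 33554432 < 50000000 ≤ 2^26 = 67108864, so n = 26.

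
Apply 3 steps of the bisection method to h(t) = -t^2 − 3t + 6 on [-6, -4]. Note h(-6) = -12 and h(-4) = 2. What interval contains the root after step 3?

[-4.5, -4.25]

t = -5 gives h = -4, negative; keep [-5, -4]
t = -4.5 gives h = -0.75, negative; keep [-4.5, -4]
t = -4.25 gives h = 0.6875, positive; keep [-4.5, -4.25]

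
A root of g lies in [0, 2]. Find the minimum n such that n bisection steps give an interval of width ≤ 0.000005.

19

Width after n steps is 2/2^n. Need 2^n ≥ 2/0.000005 = 400000.
2^18 = 262144 < 400000 ≤ 2^19 = 524288, so n = 19.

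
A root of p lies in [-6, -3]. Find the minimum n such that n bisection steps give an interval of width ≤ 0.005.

10

Width after n steps is 3/2^n. Need 2^n ≥ 3/0.005 = 600.
2^9 = 512 < 600 ≤ 2^10 = 1024, so n = 10.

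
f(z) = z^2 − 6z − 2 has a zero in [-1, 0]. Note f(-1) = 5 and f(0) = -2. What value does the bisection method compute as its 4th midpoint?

-0.3125

midpoint -0.5: f = 1.25 > 0 → [-0.5, 0]
midpoint -0.25: f = -0.4375 < 0 → [-0.5, -0.25]
midpoint -0.375: f = 0.390625 > 0 → [-0.375, -0.25]
midpoint -0.3125: f = -0.0273 < 0 → [-0.375, -0.3125]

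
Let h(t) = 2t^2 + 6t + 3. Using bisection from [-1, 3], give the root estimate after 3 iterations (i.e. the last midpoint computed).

-0.5

m = 1, h(m) = 11 (+); new bracket [-1, 1]
m = 0, h(m) = 3 (+); new bracket [-1, 0]
m = -0.5, h(m) = 0.5 (+); new bracket [-1, -0.5]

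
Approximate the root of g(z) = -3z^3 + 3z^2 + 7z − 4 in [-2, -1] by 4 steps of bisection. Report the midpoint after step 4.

midpoint -1.5: g = 2.375 > 0 → [-1.5, -1]
midpoint -1.25: g = -2.203125 < 0 → [-1.5, -1.25]
midpoint -1.375: g = -0.154297 < 0 → [-1.5, -1.375]
midpoint -1.4375: g = 1.0481 > 0 → [-1.4375, -1.375]

-1.4375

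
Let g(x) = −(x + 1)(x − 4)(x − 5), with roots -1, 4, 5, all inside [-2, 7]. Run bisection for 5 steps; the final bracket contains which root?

g(2.5) = -13.125 < 0, so the root lies in [-2, 2.5]
g(0.25) = -22.265625 < 0, so the root lies in [-2, 0.25]
g(-0.875) = -3.580078 < 0, so the root lies in [-2, -0.875]
g(-1.4375) = 15.3142 > 0, so the root lies in [-1.4375, -0.875]
g(-1.15625) = 4.9599 > 0, so the root lies in [-1.15625, -0.875]

-1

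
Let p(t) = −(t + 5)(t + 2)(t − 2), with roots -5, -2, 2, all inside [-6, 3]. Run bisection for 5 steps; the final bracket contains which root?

m = -1.5, p(m) = 6.125 (+); new bracket [-1.5, 3]
m = 0.75, p(m) = 19.765625 (+); new bracket [0.75, 3]
m = 1.875, p(m) = 3.330078 (+); new bracket [1.875, 3]
m = 2.4375, p(m) = -14.4392 (−); new bracket [1.875, 2.4375]
m = 2.15625, p(m) = -4.6474 (−); new bracket [1.875, 2.15625]

2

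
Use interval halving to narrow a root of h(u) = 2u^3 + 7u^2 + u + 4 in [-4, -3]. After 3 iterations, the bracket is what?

[-3.625, -3.5]

h(-3.5) = 0.5 > 0, so the root lies in [-4, -3.5]
h(-3.75) = -6.78125 < 0, so the root lies in [-3.75, -3.5]
h(-3.625) = -2.910156 < 0, so the root lies in [-3.625, -3.5]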